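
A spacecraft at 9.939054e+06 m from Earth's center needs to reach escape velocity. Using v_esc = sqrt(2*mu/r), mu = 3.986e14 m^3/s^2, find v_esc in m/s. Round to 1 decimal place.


Step 1: 2*mu/r = 2 * 3.986e14 / 9.939054e+06 = 80208840.8011
Step 2: v_esc = sqrt(80208840.8011) = 8955.9 m/s

8955.9


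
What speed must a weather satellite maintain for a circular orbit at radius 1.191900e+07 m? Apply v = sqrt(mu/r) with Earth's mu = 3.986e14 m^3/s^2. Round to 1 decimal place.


Step 1: mu / r = 3.986e14 / 1.191900e+07 = 33442402.8861
Step 2: v = sqrt(33442402.8861) = 5782.9 m/s

5782.9


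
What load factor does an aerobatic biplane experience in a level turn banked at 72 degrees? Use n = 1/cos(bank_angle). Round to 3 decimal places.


Step 1: Convert 72 degrees to radians = 1.256637
Step 2: cos(72 deg) = 0.309017
Step 3: n = 1 / 0.309017 = 3.236

3.236


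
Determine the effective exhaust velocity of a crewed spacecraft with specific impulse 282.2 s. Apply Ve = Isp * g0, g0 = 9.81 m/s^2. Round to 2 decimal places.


Step 1: Ve = Isp * g0 = 282.2 * 9.81
Step 2: Ve = 2768.38 m/s

2768.38


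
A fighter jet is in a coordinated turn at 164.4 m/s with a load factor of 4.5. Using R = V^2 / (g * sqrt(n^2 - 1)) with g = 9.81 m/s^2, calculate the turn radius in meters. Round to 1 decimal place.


Step 1: V^2 = 164.4^2 = 27027.36
Step 2: n^2 - 1 = 4.5^2 - 1 = 19.25
Step 3: sqrt(19.25) = 4.387482
Step 4: R = 27027.36 / (9.81 * 4.387482) = 627.9 m

627.9


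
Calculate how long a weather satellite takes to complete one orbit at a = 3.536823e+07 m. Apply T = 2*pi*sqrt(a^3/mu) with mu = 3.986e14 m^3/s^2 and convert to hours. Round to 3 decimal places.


Step 1: a^3 / mu = 4.424253e+22 / 3.986e14 = 1.109948e+08
Step 2: sqrt(1.109948e+08) = 10535.4076 s
Step 3: T = 2*pi * 10535.4076 = 66195.92 s
Step 4: T in hours = 66195.92 / 3600 = 18.388 hours

18.388


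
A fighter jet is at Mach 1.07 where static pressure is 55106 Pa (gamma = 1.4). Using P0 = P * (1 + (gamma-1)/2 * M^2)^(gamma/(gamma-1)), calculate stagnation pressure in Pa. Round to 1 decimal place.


Step 1: (gamma-1)/2 * M^2 = 0.2 * 1.1449 = 0.22898
Step 2: 1 + 0.22898 = 1.22898
Step 3: Exponent gamma/(gamma-1) = 3.5
Step 4: P0 = 55106 * 1.22898^3.5 = 113398.1 Pa

113398.1


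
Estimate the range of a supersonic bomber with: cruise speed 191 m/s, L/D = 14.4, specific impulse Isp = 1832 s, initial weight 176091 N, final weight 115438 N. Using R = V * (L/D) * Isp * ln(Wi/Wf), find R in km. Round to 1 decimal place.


Step 1: Coefficient = V * (L/D) * Isp = 191 * 14.4 * 1832 = 5038732.8 m
Step 2: Wi/Wf = 176091 / 115438 = 1.525416
Step 3: ln(1.525416) = 0.422267
Step 4: R = 5038732.8 * 0.422267 = 2127692.2 m = 2127.7 km

2127.7


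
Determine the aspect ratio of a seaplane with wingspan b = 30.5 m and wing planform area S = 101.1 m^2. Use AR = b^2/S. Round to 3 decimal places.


Step 1: b^2 = 30.5^2 = 930.25
Step 2: AR = 930.25 / 101.1 = 9.201

9.201


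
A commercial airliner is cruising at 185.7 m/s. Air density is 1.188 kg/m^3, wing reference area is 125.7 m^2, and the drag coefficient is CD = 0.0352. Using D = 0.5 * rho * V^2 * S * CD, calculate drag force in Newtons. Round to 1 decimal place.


Step 1: Dynamic pressure q = 0.5 * 1.188 * 185.7^2 = 20483.7871 Pa
Step 2: Drag D = q * S * CD = 20483.7871 * 125.7 * 0.0352
Step 3: D = 90633.4 N

90633.4


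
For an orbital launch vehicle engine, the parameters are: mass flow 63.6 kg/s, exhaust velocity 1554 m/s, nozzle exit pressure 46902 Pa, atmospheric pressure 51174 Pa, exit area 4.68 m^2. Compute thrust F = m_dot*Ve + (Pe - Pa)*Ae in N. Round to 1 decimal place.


Step 1: Momentum thrust = m_dot * Ve = 63.6 * 1554 = 98834.4 N
Step 2: Pressure thrust = (Pe - Pa) * Ae = (46902 - 51174) * 4.68 = -19992.96 N
Step 3: Total thrust F = 98834.4 + -19992.96 = 78841.4 N

78841.4


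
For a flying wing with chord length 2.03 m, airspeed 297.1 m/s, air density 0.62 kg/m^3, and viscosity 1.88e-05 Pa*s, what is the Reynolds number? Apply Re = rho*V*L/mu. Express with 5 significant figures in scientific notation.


Step 1: Numerator = rho * V * L = 0.62 * 297.1 * 2.03 = 373.93006
Step 2: Re = 373.93006 / 1.88e-05
Step 3: Re = 1.9890e+07

1.9890e+07


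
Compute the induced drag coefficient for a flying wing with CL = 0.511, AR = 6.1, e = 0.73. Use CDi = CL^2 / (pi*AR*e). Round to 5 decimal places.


Step 1: CL^2 = 0.511^2 = 0.261121
Step 2: pi * AR * e = 3.14159 * 6.1 * 0.73 = 13.989512
Step 3: CDi = 0.261121 / 13.989512 = 0.01867

0.01867


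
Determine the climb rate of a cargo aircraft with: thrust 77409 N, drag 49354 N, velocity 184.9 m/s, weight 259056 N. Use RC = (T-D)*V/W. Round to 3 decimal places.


Step 1: Excess thrust = T - D = 77409 - 49354 = 28055 N
Step 2: Excess power = 28055 * 184.9 = 5187369.5 W
Step 3: RC = 5187369.5 / 259056 = 20.024 m/s

20.024


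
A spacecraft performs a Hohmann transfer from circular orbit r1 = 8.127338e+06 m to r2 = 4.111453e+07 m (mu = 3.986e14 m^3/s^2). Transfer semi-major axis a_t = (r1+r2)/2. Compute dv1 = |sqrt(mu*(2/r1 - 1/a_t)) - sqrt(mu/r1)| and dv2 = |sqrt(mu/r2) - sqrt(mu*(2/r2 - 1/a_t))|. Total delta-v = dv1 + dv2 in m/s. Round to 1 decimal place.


Step 1: Transfer semi-major axis a_t = (8.127338e+06 + 4.111453e+07) / 2 = 2.462093e+07 m
Step 2: v1 (circular at r1) = sqrt(mu/r1) = 7003.17 m/s
Step 3: v_t1 = sqrt(mu*(2/r1 - 1/a_t)) = 9049.82 m/s
Step 4: dv1 = |9049.82 - 7003.17| = 2046.65 m/s
Step 5: v2 (circular at r2) = 3113.66 m/s, v_t2 = 1788.93 m/s
Step 6: dv2 = |3113.66 - 1788.93| = 1324.73 m/s
Step 7: Total delta-v = 2046.65 + 1324.73 = 3371.4 m/s

3371.4


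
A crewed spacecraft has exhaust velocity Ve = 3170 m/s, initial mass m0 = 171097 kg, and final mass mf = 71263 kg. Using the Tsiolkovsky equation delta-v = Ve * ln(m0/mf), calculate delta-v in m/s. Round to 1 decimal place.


Step 1: Mass ratio m0/mf = 171097 / 71263 = 2.400923
Step 2: ln(2.400923) = 0.875853
Step 3: delta-v = 3170 * 0.875853 = 2776.5 m/s

2776.5


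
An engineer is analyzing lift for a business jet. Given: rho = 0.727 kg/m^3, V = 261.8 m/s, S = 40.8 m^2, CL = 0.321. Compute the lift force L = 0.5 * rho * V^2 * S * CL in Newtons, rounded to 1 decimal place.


Step 1: Calculate dynamic pressure q = 0.5 * 0.727 * 261.8^2 = 0.5 * 0.727 * 68539.24 = 24914.0137 Pa
Step 2: Multiply by wing area and lift coefficient: L = 24914.0137 * 40.8 * 0.321
Step 3: L = 1016491.7606 * 0.321 = 326293.9 N

326293.9


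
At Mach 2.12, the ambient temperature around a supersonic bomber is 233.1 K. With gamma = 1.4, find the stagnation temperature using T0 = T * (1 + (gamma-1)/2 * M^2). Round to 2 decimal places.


Step 1: (gamma-1)/2 = 0.2
Step 2: M^2 = 4.4944
Step 3: 1 + 0.2 * 4.4944 = 1.89888
Step 4: T0 = 233.1 * 1.89888 = 442.63 K

442.63


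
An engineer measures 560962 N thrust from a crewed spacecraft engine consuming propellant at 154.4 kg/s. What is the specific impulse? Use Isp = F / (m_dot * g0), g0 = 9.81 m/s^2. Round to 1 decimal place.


Step 1: m_dot * g0 = 154.4 * 9.81 = 1514.66
Step 2: Isp = 560962 / 1514.66 = 370.4 s

370.4


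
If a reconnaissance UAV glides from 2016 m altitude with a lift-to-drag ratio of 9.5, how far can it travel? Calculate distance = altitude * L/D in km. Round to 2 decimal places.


Step 1: Glide distance = altitude * L/D = 2016 * 9.5 = 19152.0 m
Step 2: Convert to km: 19152.0 / 1000 = 19.15 km

19.15


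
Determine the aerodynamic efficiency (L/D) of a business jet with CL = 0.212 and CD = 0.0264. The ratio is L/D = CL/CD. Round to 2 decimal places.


Step 1: L/D = CL / CD = 0.212 / 0.0264
Step 2: L/D = 8.03

8.03


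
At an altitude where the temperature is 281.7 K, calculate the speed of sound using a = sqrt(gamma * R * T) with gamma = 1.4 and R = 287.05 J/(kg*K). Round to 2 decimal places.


Step 1: gamma * R * T = 1.4 * 287.05 * 281.7 = 113206.779
Step 2: a = sqrt(113206.779) = 336.46 m/s

336.46


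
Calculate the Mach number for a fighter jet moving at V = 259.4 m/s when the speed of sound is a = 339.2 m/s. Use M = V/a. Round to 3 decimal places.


Step 1: M = V / a = 259.4 / 339.2
Step 2: M = 0.765

0.765


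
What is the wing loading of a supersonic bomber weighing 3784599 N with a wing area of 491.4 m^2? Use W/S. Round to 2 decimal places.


Step 1: Wing loading = W / S = 3784599 / 491.4
Step 2: Wing loading = 7701.67 N/m^2

7701.67


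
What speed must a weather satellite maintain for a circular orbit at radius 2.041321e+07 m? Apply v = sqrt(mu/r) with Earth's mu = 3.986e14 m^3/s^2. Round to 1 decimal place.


Step 1: mu / r = 3.986e14 / 2.041321e+07 = 19526571.2742
Step 2: v = sqrt(19526571.2742) = 4418.9 m/s

4418.9


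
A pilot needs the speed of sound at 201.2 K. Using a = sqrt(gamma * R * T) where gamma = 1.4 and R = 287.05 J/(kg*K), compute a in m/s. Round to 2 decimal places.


Step 1: gamma * R * T = 1.4 * 287.05 * 201.2 = 80856.244
Step 2: a = sqrt(80856.244) = 284.35 m/s

284.35


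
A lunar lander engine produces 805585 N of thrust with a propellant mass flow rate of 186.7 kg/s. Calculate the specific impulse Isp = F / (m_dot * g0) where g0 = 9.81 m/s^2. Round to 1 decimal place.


Step 1: m_dot * g0 = 186.7 * 9.81 = 1831.53
Step 2: Isp = 805585 / 1831.53 = 439.8 s

439.8


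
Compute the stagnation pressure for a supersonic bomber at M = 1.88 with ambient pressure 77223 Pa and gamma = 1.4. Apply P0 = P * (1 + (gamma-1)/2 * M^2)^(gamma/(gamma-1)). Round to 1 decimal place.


Step 1: (gamma-1)/2 * M^2 = 0.2 * 3.5344 = 0.70688
Step 2: 1 + 0.70688 = 1.70688
Step 3: Exponent gamma/(gamma-1) = 3.5
Step 4: P0 = 77223 * 1.70688^3.5 = 501715.1 Pa

501715.1


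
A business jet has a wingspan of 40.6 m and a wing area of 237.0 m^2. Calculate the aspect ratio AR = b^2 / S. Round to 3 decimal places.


Step 1: b^2 = 40.6^2 = 1648.36
Step 2: AR = 1648.36 / 237.0 = 6.955

6.955


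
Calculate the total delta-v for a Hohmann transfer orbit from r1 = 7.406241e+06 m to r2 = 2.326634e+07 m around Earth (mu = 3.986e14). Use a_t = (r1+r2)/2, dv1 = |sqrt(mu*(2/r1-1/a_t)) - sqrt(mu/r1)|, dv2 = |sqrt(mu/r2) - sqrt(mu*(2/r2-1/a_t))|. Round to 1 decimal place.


Step 1: Transfer semi-major axis a_t = (7.406241e+06 + 2.326634e+07) / 2 = 1.533629e+07 m
Step 2: v1 (circular at r1) = sqrt(mu/r1) = 7336.18 m/s
Step 3: v_t1 = sqrt(mu*(2/r1 - 1/a_t)) = 9035.95 m/s
Step 4: dv1 = |9035.95 - 7336.18| = 1699.77 m/s
Step 5: v2 (circular at r2) = 4139.09 m/s, v_t2 = 2876.36 m/s
Step 6: dv2 = |4139.09 - 2876.36| = 1262.73 m/s
Step 7: Total delta-v = 1699.77 + 1262.73 = 2962.5 m/s

2962.5


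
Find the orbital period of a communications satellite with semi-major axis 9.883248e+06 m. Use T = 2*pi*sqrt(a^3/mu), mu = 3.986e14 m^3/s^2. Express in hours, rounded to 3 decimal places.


Step 1: a^3 / mu = 9.653817e+20 / 3.986e14 = 2.421931e+06
Step 2: sqrt(2.421931e+06) = 1556.2555 s
Step 3: T = 2*pi * 1556.2555 = 9778.24 s
Step 4: T in hours = 9778.24 / 3600 = 2.716 hours

2.716


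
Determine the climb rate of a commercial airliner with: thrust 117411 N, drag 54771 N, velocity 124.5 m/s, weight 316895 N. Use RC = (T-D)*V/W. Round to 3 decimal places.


Step 1: Excess thrust = T - D = 117411 - 54771 = 62640 N
Step 2: Excess power = 62640 * 124.5 = 7798680.0 W
Step 3: RC = 7798680.0 / 316895 = 24.610 m/s

24.610


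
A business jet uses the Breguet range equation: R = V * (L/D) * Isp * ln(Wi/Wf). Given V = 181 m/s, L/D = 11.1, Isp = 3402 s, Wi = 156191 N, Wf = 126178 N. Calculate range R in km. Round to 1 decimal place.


Step 1: Coefficient = V * (L/D) * Isp = 181 * 11.1 * 3402 = 6834958.2 m
Step 2: Wi/Wf = 156191 / 126178 = 1.237862
Step 3: ln(1.237862) = 0.213386
Step 4: R = 6834958.2 * 0.213386 = 1458484.5 m = 1458.5 km

1458.5


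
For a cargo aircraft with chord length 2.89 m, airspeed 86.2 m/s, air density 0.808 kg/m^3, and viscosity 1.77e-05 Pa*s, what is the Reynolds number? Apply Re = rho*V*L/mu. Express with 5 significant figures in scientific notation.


Step 1: Numerator = rho * V * L = 0.808 * 86.2 * 2.89 = 201.287344
Step 2: Re = 201.287344 / 1.77e-05
Step 3: Re = 1.1372e+07

1.1372e+07


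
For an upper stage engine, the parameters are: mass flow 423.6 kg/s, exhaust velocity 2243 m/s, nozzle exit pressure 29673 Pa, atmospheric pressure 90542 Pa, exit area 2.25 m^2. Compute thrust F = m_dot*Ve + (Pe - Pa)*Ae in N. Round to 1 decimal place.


Step 1: Momentum thrust = m_dot * Ve = 423.6 * 2243 = 950134.8 N
Step 2: Pressure thrust = (Pe - Pa) * Ae = (29673 - 90542) * 2.25 = -136955.25 N
Step 3: Total thrust F = 950134.8 + -136955.25 = 813179.6 N

813179.6


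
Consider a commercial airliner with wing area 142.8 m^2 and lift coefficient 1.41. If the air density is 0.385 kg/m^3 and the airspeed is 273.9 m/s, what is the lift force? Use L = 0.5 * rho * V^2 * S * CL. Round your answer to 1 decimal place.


Step 1: Calculate dynamic pressure q = 0.5 * 0.385 * 273.9^2 = 0.5 * 0.385 * 75021.21 = 14441.5829 Pa
Step 2: Multiply by wing area and lift coefficient: L = 14441.5829 * 142.8 * 1.41
Step 3: L = 2062258.0417 * 1.41 = 2907783.8 N

2907783.8


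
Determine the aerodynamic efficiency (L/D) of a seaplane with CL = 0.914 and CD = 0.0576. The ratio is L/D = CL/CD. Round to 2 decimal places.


Step 1: L/D = CL / CD = 0.914 / 0.0576
Step 2: L/D = 15.87

15.87


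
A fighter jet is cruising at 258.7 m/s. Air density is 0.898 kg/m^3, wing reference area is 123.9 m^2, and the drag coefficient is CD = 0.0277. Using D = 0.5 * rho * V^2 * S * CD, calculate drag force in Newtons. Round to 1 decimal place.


Step 1: Dynamic pressure q = 0.5 * 0.898 * 258.7^2 = 30049.6348 Pa
Step 2: Drag D = q * S * CD = 30049.6348 * 123.9 * 0.0277
Step 3: D = 103131.2 N

103131.2


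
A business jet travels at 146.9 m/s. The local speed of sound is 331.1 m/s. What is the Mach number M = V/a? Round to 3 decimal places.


Step 1: M = V / a = 146.9 / 331.1
Step 2: M = 0.444

0.444


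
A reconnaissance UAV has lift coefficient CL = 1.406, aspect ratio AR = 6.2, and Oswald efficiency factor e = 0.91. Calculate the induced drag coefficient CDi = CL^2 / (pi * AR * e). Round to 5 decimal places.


Step 1: CL^2 = 1.406^2 = 1.976836
Step 2: pi * AR * e = 3.14159 * 6.2 * 0.91 = 17.724866
Step 3: CDi = 1.976836 / 17.724866 = 0.11153

0.11153


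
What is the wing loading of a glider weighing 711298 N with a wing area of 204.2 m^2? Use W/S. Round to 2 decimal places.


Step 1: Wing loading = W / S = 711298 / 204.2
Step 2: Wing loading = 3483.34 N/m^2

3483.34


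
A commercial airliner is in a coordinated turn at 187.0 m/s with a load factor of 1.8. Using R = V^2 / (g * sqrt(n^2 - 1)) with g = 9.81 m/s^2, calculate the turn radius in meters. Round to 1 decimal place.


Step 1: V^2 = 187.0^2 = 34969.0
Step 2: n^2 - 1 = 1.8^2 - 1 = 2.24
Step 3: sqrt(2.24) = 1.496663
Step 4: R = 34969.0 / (9.81 * 1.496663) = 2381.7 m

2381.7


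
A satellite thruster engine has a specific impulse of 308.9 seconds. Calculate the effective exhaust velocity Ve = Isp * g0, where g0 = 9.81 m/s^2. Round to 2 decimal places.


Step 1: Ve = Isp * g0 = 308.9 * 9.81
Step 2: Ve = 3030.31 m/s

3030.31


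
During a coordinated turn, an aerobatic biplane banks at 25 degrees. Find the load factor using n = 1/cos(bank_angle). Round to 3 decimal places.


Step 1: Convert 25 degrees to radians = 0.436332
Step 2: cos(25 deg) = 0.906308
Step 3: n = 1 / 0.906308 = 1.103

1.103


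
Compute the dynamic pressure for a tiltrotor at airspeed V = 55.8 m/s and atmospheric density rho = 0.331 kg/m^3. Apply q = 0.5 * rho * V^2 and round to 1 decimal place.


Step 1: V^2 = 55.8^2 = 3113.64
Step 2: q = 0.5 * 0.331 * 3113.64
Step 3: q = 515.3 Pa

515.3


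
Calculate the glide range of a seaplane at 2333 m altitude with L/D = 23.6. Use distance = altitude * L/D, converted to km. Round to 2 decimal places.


Step 1: Glide distance = altitude * L/D = 2333 * 23.6 = 55058.8 m
Step 2: Convert to km: 55058.8 / 1000 = 55.06 km

55.06


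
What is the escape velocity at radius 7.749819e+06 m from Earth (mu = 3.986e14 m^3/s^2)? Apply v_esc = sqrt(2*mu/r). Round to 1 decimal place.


Step 1: 2*mu/r = 2 * 3.986e14 / 7.749819e+06 = 102866918.5693
Step 2: v_esc = sqrt(102866918.5693) = 10142.3 m/s

10142.3


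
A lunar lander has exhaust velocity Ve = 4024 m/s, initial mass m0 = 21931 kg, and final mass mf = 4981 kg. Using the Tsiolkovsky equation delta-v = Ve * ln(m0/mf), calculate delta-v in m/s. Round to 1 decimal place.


Step 1: Mass ratio m0/mf = 21931 / 4981 = 4.402931
Step 2: ln(4.402931) = 1.48227
Step 3: delta-v = 4024 * 1.48227 = 5964.7 m/s

5964.7


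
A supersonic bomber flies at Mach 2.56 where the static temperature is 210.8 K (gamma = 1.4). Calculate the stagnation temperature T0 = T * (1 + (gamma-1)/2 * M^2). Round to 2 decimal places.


Step 1: (gamma-1)/2 = 0.2
Step 2: M^2 = 6.5536
Step 3: 1 + 0.2 * 6.5536 = 2.31072
Step 4: T0 = 210.8 * 2.31072 = 487.10 K

487.10


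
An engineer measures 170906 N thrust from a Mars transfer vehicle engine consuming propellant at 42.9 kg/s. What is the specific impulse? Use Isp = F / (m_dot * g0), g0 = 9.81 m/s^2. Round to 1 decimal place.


Step 1: m_dot * g0 = 42.9 * 9.81 = 420.85
Step 2: Isp = 170906 / 420.85 = 406.1 s

406.1


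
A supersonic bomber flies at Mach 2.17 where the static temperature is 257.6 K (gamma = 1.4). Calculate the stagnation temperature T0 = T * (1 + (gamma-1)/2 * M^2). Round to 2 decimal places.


Step 1: (gamma-1)/2 = 0.2
Step 2: M^2 = 4.7089
Step 3: 1 + 0.2 * 4.7089 = 1.94178
Step 4: T0 = 257.6 * 1.94178 = 500.20 K

500.20


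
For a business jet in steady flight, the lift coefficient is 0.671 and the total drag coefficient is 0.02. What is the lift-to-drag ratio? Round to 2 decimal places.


Step 1: L/D = CL / CD = 0.671 / 0.02
Step 2: L/D = 33.55

33.55


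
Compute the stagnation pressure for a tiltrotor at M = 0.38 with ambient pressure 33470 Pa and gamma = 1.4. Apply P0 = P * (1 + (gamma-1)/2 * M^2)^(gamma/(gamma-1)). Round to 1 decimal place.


Step 1: (gamma-1)/2 * M^2 = 0.2 * 0.1444 = 0.02888
Step 2: 1 + 0.02888 = 1.02888
Step 3: Exponent gamma/(gamma-1) = 3.5
Step 4: P0 = 33470 * 1.02888^3.5 = 36977.0 Pa

36977.0


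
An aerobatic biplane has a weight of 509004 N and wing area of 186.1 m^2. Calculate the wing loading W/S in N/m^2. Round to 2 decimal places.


Step 1: Wing loading = W / S = 509004 / 186.1
Step 2: Wing loading = 2735.11 N/m^2

2735.11


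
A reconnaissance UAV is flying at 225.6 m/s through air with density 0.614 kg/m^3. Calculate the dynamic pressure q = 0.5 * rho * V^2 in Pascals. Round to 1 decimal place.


Step 1: V^2 = 225.6^2 = 50895.36
Step 2: q = 0.5 * 0.614 * 50895.36
Step 3: q = 15624.9 Pa

15624.9


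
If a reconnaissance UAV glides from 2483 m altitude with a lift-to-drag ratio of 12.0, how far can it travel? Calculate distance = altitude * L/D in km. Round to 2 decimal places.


Step 1: Glide distance = altitude * L/D = 2483 * 12.0 = 29796.0 m
Step 2: Convert to km: 29796.0 / 1000 = 29.80 km

29.80


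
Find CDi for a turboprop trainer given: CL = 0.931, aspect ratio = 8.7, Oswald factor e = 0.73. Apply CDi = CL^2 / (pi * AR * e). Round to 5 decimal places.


Step 1: CL^2 = 0.931^2 = 0.866761
Step 2: pi * AR * e = 3.14159 * 8.7 * 0.73 = 19.952255
Step 3: CDi = 0.866761 / 19.952255 = 0.04344

0.04344


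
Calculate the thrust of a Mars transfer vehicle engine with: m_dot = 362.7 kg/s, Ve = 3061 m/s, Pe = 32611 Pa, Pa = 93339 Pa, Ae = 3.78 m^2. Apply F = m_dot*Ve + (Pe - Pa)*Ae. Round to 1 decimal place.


Step 1: Momentum thrust = m_dot * Ve = 362.7 * 3061 = 1110224.7 N
Step 2: Pressure thrust = (Pe - Pa) * Ae = (32611 - 93339) * 3.78 = -229551.84 N
Step 3: Total thrust F = 1110224.7 + -229551.84 = 880672.9 N

880672.9


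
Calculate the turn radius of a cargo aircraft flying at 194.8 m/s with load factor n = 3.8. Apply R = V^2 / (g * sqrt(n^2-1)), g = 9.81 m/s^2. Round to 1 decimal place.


Step 1: V^2 = 194.8^2 = 37947.04
Step 2: n^2 - 1 = 3.8^2 - 1 = 13.44
Step 3: sqrt(13.44) = 3.666061
Step 4: R = 37947.04 / (9.81 * 3.666061) = 1055.1 m

1055.1


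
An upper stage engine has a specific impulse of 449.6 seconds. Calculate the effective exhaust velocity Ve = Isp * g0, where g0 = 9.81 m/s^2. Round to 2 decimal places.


Step 1: Ve = Isp * g0 = 449.6 * 9.81
Step 2: Ve = 4410.58 m/s

4410.58


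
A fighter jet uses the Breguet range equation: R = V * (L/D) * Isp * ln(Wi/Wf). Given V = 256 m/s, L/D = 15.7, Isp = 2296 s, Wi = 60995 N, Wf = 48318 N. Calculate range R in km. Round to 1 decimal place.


Step 1: Coefficient = V * (L/D) * Isp = 256 * 15.7 * 2296 = 9228083.2 m
Step 2: Wi/Wf = 60995 / 48318 = 1.262366
Step 3: ln(1.262366) = 0.232988
Step 4: R = 9228083.2 * 0.232988 = 2150030.2 m = 2150.0 km

2150.0


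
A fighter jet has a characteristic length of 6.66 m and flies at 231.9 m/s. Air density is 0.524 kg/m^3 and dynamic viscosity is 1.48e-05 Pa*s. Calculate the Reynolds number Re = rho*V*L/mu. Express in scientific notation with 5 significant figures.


Step 1: Numerator = rho * V * L = 0.524 * 231.9 * 6.66 = 809.293896
Step 2: Re = 809.293896 / 1.48e-05
Step 3: Re = 5.4682e+07

5.4682e+07


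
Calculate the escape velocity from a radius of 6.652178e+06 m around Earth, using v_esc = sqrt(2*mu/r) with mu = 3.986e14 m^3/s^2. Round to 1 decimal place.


Step 1: 2*mu/r = 2 * 3.986e14 / 6.652178e+06 = 119840449.2484
Step 2: v_esc = sqrt(119840449.2484) = 10947.2 m/s

10947.2


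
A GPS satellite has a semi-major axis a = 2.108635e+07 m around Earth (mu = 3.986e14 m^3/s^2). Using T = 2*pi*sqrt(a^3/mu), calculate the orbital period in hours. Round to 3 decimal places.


Step 1: a^3 / mu = 9.375711e+21 / 3.986e14 = 2.352160e+07
Step 2: sqrt(2.352160e+07) = 4849.9077 s
Step 3: T = 2*pi * 4849.9077 = 30472.87 s
Step 4: T in hours = 30472.87 / 3600 = 8.465 hours

8.465


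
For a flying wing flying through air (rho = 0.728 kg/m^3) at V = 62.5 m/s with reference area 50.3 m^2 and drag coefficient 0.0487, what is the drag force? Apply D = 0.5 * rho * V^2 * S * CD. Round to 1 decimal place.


Step 1: Dynamic pressure q = 0.5 * 0.728 * 62.5^2 = 1421.875 Pa
Step 2: Drag D = q * S * CD = 1421.875 * 50.3 * 0.0487
Step 3: D = 3483.0 N

3483.0


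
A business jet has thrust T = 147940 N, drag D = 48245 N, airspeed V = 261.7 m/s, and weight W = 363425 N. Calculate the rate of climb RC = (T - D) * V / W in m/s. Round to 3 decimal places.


Step 1: Excess thrust = T - D = 147940 - 48245 = 99695 N
Step 2: Excess power = 99695 * 261.7 = 26090181.5 W
Step 3: RC = 26090181.5 / 363425 = 71.790 m/s

71.790


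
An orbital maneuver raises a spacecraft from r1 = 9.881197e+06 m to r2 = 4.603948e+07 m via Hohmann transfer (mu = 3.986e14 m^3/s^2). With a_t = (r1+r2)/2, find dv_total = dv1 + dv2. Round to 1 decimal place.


Step 1: Transfer semi-major axis a_t = (9.881197e+06 + 4.603948e+07) / 2 = 2.796034e+07 m
Step 2: v1 (circular at r1) = sqrt(mu/r1) = 6351.32 m/s
Step 3: v_t1 = sqrt(mu*(2/r1 - 1/a_t)) = 8150.0 m/s
Step 4: dv1 = |8150.0 - 6351.32| = 1798.69 m/s
Step 5: v2 (circular at r2) = 2942.41 m/s, v_t2 = 1749.19 m/s
Step 6: dv2 = |2942.41 - 1749.19| = 1193.22 m/s
Step 7: Total delta-v = 1798.69 + 1193.22 = 2991.9 m/s

2991.9


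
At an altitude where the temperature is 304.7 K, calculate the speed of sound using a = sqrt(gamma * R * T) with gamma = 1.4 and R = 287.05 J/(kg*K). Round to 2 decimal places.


Step 1: gamma * R * T = 1.4 * 287.05 * 304.7 = 122449.789
Step 2: a = sqrt(122449.789) = 349.93 m/s

349.93


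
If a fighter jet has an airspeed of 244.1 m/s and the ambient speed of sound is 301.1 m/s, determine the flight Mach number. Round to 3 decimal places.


Step 1: M = V / a = 244.1 / 301.1
Step 2: M = 0.811

0.811


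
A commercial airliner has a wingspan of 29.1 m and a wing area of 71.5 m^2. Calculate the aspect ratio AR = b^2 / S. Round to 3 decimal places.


Step 1: b^2 = 29.1^2 = 846.81
Step 2: AR = 846.81 / 71.5 = 11.843

11.843


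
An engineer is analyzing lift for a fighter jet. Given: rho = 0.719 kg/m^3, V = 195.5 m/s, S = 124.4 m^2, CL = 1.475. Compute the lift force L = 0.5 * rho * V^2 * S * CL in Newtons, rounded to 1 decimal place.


Step 1: Calculate dynamic pressure q = 0.5 * 0.719 * 195.5^2 = 0.5 * 0.719 * 38220.25 = 13740.1799 Pa
Step 2: Multiply by wing area and lift coefficient: L = 13740.1799 * 124.4 * 1.475
Step 3: L = 1709278.3765 * 1.475 = 2521185.6 N

2521185.6


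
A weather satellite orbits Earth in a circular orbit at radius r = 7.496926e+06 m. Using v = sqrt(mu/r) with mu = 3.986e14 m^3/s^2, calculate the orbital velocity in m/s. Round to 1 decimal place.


Step 1: mu / r = 3.986e14 / 7.496926e+06 = 53168458.6456
Step 2: v = sqrt(53168458.6456) = 7291.7 m/s

7291.7


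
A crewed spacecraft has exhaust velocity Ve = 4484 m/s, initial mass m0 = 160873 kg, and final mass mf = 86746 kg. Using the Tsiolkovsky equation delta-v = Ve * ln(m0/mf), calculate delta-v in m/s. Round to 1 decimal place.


Step 1: Mass ratio m0/mf = 160873 / 86746 = 1.854529
Step 2: ln(1.854529) = 0.617631
Step 3: delta-v = 4484 * 0.617631 = 2769.5 m/s

2769.5


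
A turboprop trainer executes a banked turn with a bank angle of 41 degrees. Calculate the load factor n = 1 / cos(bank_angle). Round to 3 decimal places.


Step 1: Convert 41 degrees to radians = 0.715585
Step 2: cos(41 deg) = 0.75471
Step 3: n = 1 / 0.75471 = 1.325

1.325


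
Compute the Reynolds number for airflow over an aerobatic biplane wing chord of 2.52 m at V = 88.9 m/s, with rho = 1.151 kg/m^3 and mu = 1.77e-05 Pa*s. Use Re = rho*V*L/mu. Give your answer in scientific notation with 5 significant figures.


Step 1: Numerator = rho * V * L = 1.151 * 88.9 * 2.52 = 257.856228
Step 2: Re = 257.856228 / 1.77e-05
Step 3: Re = 1.4568e+07

1.4568e+07


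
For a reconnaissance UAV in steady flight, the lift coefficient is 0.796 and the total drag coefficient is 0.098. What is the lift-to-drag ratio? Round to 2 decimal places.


Step 1: L/D = CL / CD = 0.796 / 0.098
Step 2: L/D = 8.12

8.12


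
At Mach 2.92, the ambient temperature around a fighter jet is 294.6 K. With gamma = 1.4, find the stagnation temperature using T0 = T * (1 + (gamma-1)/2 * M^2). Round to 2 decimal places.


Step 1: (gamma-1)/2 = 0.2
Step 2: M^2 = 8.5264
Step 3: 1 + 0.2 * 8.5264 = 2.70528
Step 4: T0 = 294.6 * 2.70528 = 796.98 K

796.98


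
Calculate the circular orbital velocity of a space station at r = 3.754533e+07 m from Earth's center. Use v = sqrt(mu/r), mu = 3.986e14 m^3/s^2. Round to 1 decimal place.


Step 1: mu / r = 3.986e14 / 3.754533e+07 = 10616500.108
Step 2: v = sqrt(10616500.108) = 3258.3 m/s

3258.3


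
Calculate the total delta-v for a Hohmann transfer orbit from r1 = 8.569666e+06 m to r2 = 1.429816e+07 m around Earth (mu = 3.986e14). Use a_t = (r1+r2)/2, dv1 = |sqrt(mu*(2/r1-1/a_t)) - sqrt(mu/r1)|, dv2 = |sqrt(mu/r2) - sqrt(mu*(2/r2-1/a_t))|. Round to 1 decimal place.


Step 1: Transfer semi-major axis a_t = (8.569666e+06 + 1.429816e+07) / 2 = 1.143391e+07 m
Step 2: v1 (circular at r1) = sqrt(mu/r1) = 6820.04 m/s
Step 3: v_t1 = sqrt(mu*(2/r1 - 1/a_t)) = 7626.57 m/s
Step 4: dv1 = |7626.57 - 6820.04| = 806.53 m/s
Step 5: v2 (circular at r2) = 5279.93 m/s, v_t2 = 4571.02 m/s
Step 6: dv2 = |5279.93 - 4571.02| = 708.92 m/s
Step 7: Total delta-v = 806.53 + 708.92 = 1515.5 m/s

1515.5


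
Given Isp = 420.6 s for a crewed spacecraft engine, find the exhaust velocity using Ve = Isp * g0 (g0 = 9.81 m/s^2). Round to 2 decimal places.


Step 1: Ve = Isp * g0 = 420.6 * 9.81
Step 2: Ve = 4126.09 m/s

4126.09


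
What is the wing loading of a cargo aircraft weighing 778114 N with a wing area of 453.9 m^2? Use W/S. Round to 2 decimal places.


Step 1: Wing loading = W / S = 778114 / 453.9
Step 2: Wing loading = 1714.29 N/m^2

1714.29


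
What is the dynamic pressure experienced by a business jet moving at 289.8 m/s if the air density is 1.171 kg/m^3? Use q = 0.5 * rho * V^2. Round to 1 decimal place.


Step 1: V^2 = 289.8^2 = 83984.04
Step 2: q = 0.5 * 1.171 * 83984.04
Step 3: q = 49172.7 Pa

49172.7


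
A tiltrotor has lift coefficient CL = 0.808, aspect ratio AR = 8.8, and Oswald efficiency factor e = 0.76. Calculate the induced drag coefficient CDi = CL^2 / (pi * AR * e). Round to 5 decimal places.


Step 1: CL^2 = 0.808^2 = 0.652864
Step 2: pi * AR * e = 3.14159 * 8.8 * 0.76 = 21.010972
Step 3: CDi = 0.652864 / 21.010972 = 0.03107

0.03107


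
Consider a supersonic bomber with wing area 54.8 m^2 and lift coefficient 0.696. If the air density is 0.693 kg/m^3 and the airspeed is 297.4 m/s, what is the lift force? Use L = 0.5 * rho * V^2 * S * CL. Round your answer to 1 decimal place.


Step 1: Calculate dynamic pressure q = 0.5 * 0.693 * 297.4^2 = 0.5 * 0.693 * 88446.76 = 30646.8023 Pa
Step 2: Multiply by wing area and lift coefficient: L = 30646.8023 * 54.8 * 0.696
Step 3: L = 1679444.7682 * 0.696 = 1168893.6 N

1168893.6


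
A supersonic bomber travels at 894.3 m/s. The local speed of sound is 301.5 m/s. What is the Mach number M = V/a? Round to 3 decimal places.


Step 1: M = V / a = 894.3 / 301.5
Step 2: M = 2.966

2.966


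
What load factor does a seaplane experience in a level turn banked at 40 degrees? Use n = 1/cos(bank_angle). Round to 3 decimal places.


Step 1: Convert 40 degrees to radians = 0.698132
Step 2: cos(40 deg) = 0.766044
Step 3: n = 1 / 0.766044 = 1.305

1.305


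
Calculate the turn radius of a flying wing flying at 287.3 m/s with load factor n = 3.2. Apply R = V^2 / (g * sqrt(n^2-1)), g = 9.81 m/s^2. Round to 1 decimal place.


Step 1: V^2 = 287.3^2 = 82541.29
Step 2: n^2 - 1 = 3.2^2 - 1 = 9.24
Step 3: sqrt(9.24) = 3.039737
Step 4: R = 82541.29 / (9.81 * 3.039737) = 2768.0 m

2768.0


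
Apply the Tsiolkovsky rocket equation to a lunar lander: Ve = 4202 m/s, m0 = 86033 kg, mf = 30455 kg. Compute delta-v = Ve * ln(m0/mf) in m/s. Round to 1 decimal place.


Step 1: Mass ratio m0/mf = 86033 / 30455 = 2.824922
Step 2: ln(2.824922) = 1.038481
Step 3: delta-v = 4202 * 1.038481 = 4363.7 m/s

4363.7


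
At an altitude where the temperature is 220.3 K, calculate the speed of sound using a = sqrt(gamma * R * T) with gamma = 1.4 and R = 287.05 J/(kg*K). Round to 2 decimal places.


Step 1: gamma * R * T = 1.4 * 287.05 * 220.3 = 88531.961
Step 2: a = sqrt(88531.961) = 297.54 m/s

297.54


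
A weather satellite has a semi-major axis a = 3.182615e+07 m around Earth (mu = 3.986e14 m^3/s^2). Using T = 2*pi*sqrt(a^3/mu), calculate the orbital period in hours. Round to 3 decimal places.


Step 1: a^3 / mu = 3.223683e+22 / 3.986e14 = 8.087514e+07
Step 2: sqrt(8.087514e+07) = 8993.0604 s
Step 3: T = 2*pi * 8993.0604 = 56505.07 s
Step 4: T in hours = 56505.07 / 3600 = 15.696 hours

15.696


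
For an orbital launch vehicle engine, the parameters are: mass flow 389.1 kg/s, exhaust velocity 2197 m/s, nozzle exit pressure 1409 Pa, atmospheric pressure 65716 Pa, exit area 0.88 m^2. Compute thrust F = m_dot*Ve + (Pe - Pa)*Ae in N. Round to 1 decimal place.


Step 1: Momentum thrust = m_dot * Ve = 389.1 * 2197 = 854852.7 N
Step 2: Pressure thrust = (Pe - Pa) * Ae = (1409 - 65716) * 0.88 = -56590.16 N
Step 3: Total thrust F = 854852.7 + -56590.16 = 798262.5 N

798262.5


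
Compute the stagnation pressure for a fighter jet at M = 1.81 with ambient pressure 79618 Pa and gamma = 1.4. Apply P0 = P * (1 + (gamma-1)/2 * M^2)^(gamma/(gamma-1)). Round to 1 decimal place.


Step 1: (gamma-1)/2 * M^2 = 0.2 * 3.2761 = 0.65522
Step 2: 1 + 0.65522 = 1.65522
Step 3: Exponent gamma/(gamma-1) = 3.5
Step 4: P0 = 79618 * 1.65522^3.5 = 464522.0 Pa

464522.0


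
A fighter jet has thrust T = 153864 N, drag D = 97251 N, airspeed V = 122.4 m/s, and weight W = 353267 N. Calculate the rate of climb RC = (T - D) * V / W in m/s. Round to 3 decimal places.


Step 1: Excess thrust = T - D = 153864 - 97251 = 56613 N
Step 2: Excess power = 56613 * 122.4 = 6929431.2 W
Step 3: RC = 6929431.2 / 353267 = 19.615 m/s

19.615


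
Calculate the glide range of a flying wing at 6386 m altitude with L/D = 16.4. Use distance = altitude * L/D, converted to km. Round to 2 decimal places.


Step 1: Glide distance = altitude * L/D = 6386 * 16.4 = 104730.4 m
Step 2: Convert to km: 104730.4 / 1000 = 104.73 km

104.73


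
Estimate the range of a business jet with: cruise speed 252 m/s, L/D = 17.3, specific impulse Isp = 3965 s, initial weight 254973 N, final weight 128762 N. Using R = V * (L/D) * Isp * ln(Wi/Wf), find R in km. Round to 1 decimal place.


Step 1: Coefficient = V * (L/D) * Isp = 252 * 17.3 * 3965 = 17285814.0 m
Step 2: Wi/Wf = 254973 / 128762 = 1.980188
Step 3: ln(1.980188) = 0.683192
Step 4: R = 17285814.0 * 0.683192 = 11809528.4 m = 11809.5 km

11809.5


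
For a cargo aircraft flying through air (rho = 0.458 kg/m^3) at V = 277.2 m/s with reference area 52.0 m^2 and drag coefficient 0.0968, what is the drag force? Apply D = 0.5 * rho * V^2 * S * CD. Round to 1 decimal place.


Step 1: Dynamic pressure q = 0.5 * 0.458 * 277.2^2 = 17596.3234 Pa
Step 2: Drag D = q * S * CD = 17596.3234 * 52.0 * 0.0968
Step 3: D = 88572.9 N

88572.9


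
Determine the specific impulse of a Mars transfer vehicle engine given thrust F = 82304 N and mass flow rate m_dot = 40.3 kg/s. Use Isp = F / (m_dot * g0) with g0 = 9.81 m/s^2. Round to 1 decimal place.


Step 1: m_dot * g0 = 40.3 * 9.81 = 395.34
Step 2: Isp = 82304 / 395.34 = 208.2 s

208.2


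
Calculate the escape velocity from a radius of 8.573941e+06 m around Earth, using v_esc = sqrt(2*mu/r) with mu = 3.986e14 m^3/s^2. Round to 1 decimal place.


Step 1: 2*mu/r = 2 * 3.986e14 / 8.573941e+06 = 92979412.8511
Step 2: v_esc = sqrt(92979412.8511) = 9642.6 m/s

9642.6


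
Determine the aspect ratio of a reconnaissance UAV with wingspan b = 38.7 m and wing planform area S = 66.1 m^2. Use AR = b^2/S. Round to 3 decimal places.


Step 1: b^2 = 38.7^2 = 1497.69
Step 2: AR = 1497.69 / 66.1 = 22.658

22.658


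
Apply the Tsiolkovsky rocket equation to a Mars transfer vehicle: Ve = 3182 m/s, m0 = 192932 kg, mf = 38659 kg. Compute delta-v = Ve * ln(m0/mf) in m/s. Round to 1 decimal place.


Step 1: Mass ratio m0/mf = 192932 / 38659 = 4.99061
Step 2: ln(4.99061) = 1.607558
Step 3: delta-v = 3182 * 1.607558 = 5115.3 m/s

5115.3


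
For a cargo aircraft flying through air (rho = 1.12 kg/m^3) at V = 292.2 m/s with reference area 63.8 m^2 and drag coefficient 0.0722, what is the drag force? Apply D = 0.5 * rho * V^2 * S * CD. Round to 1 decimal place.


Step 1: Dynamic pressure q = 0.5 * 1.12 * 292.2^2 = 47813.2704 Pa
Step 2: Drag D = q * S * CD = 47813.2704 * 63.8 * 0.0722
Step 3: D = 220245.1 N

220245.1


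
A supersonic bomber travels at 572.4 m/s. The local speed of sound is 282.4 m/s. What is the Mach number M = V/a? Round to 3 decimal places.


Step 1: M = V / a = 572.4 / 282.4
Step 2: M = 2.027

2.027


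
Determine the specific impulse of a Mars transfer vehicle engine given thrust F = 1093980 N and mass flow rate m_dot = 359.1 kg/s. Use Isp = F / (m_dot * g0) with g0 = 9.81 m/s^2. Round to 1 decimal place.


Step 1: m_dot * g0 = 359.1 * 9.81 = 3522.77
Step 2: Isp = 1093980 / 3522.77 = 310.5 s

310.5


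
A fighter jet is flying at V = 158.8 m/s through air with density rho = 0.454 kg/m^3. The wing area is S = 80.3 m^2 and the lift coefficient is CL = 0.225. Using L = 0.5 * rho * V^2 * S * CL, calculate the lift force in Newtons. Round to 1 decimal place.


Step 1: Calculate dynamic pressure q = 0.5 * 0.454 * 158.8^2 = 0.5 * 0.454 * 25217.44 = 5724.3589 Pa
Step 2: Multiply by wing area and lift coefficient: L = 5724.3589 * 80.3 * 0.225
Step 3: L = 459666.0181 * 0.225 = 103424.9 N

103424.9


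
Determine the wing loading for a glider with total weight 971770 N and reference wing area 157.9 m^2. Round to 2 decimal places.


Step 1: Wing loading = W / S = 971770 / 157.9
Step 2: Wing loading = 6154.34 N/m^2

6154.34


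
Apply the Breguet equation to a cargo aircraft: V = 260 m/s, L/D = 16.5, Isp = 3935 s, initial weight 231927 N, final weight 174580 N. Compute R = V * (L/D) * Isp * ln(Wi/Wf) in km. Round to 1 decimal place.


Step 1: Coefficient = V * (L/D) * Isp = 260 * 16.5 * 3935 = 16881150.0 m
Step 2: Wi/Wf = 231927 / 174580 = 1.328486
Step 3: ln(1.328486) = 0.28404
Step 4: R = 16881150.0 * 0.28404 = 4794914.7 m = 4794.9 km

4794.9


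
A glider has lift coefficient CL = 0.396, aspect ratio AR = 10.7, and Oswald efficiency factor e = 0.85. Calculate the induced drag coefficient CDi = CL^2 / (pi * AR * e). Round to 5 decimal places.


Step 1: CL^2 = 0.396^2 = 0.156816
Step 2: pi * AR * e = 3.14159 * 10.7 * 0.85 = 28.572785
Step 3: CDi = 0.156816 / 28.572785 = 0.00549

0.00549


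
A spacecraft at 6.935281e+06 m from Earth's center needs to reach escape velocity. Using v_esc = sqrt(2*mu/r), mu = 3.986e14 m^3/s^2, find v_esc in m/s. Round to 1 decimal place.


Step 1: 2*mu/r = 2 * 3.986e14 / 6.935281e+06 = 114948478.6557
Step 2: v_esc = sqrt(114948478.6557) = 10721.4 m/s

10721.4


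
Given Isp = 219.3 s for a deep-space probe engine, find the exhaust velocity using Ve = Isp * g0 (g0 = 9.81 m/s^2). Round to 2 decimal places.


Step 1: Ve = Isp * g0 = 219.3 * 9.81
Step 2: Ve = 2151.33 m/s

2151.33


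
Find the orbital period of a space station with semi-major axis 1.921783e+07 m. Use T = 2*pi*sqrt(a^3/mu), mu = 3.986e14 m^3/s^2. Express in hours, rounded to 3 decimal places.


Step 1: a^3 / mu = 7.097625e+21 / 3.986e14 = 1.780638e+07
Step 2: sqrt(1.780638e+07) = 4219.7612 s
Step 3: T = 2*pi * 4219.7612 = 26513.54 s
Step 4: T in hours = 26513.54 / 3600 = 7.365 hours

7.365


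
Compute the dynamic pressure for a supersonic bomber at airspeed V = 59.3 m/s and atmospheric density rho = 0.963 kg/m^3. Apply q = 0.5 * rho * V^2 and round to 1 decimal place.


Step 1: V^2 = 59.3^2 = 3516.49
Step 2: q = 0.5 * 0.963 * 3516.49
Step 3: q = 1693.2 Pa

1693.2


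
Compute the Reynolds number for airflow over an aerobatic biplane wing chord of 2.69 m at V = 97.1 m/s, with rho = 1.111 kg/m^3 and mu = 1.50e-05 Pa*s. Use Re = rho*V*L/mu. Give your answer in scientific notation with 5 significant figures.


Step 1: Numerator = rho * V * L = 1.111 * 97.1 * 2.69 = 290.192089
Step 2: Re = 290.192089 / 1.50e-05
Step 3: Re = 1.9346e+07

1.9346e+07


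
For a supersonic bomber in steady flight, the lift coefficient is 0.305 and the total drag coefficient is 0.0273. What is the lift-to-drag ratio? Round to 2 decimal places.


Step 1: L/D = CL / CD = 0.305 / 0.0273
Step 2: L/D = 11.17

11.17


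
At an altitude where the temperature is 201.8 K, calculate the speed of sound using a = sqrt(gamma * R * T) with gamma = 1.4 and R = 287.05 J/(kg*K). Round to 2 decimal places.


Step 1: gamma * R * T = 1.4 * 287.05 * 201.8 = 81097.366
Step 2: a = sqrt(81097.366) = 284.78 m/s

284.78


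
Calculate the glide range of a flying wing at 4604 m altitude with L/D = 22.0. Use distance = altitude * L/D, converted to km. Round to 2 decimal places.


Step 1: Glide distance = altitude * L/D = 4604 * 22.0 = 101288.0 m
Step 2: Convert to km: 101288.0 / 1000 = 101.29 km

101.29


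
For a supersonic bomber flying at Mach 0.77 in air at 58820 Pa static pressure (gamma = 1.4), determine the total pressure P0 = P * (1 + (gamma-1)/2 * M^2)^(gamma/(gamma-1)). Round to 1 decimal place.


Step 1: (gamma-1)/2 * M^2 = 0.2 * 0.5929 = 0.11858
Step 2: 1 + 0.11858 = 1.11858
Step 3: Exponent gamma/(gamma-1) = 3.5
Step 4: P0 = 58820 * 1.11858^3.5 = 87068.2 Pa

87068.2


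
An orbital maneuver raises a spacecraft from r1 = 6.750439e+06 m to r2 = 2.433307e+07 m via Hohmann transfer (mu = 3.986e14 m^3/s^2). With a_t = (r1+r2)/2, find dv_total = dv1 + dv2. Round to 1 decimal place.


Step 1: Transfer semi-major axis a_t = (6.750439e+06 + 2.433307e+07) / 2 = 1.554175e+07 m
Step 2: v1 (circular at r1) = sqrt(mu/r1) = 7684.27 m/s
Step 3: v_t1 = sqrt(mu*(2/r1 - 1/a_t)) = 9615.04 m/s
Step 4: dv1 = |9615.04 - 7684.27| = 1930.77 m/s
Step 5: v2 (circular at r2) = 4047.34 m/s, v_t2 = 2667.39 m/s
Step 6: dv2 = |4047.34 - 2667.39| = 1379.96 m/s
Step 7: Total delta-v = 1930.77 + 1379.96 = 3310.7 m/s

3310.7
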